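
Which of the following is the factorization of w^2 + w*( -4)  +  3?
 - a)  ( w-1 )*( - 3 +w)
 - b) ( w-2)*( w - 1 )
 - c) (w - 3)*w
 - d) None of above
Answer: a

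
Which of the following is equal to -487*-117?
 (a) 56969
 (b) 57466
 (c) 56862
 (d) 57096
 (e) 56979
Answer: e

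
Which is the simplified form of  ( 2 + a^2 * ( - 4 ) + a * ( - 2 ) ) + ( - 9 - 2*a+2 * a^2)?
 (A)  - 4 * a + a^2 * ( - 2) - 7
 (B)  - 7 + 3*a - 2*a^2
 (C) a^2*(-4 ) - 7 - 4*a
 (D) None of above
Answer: A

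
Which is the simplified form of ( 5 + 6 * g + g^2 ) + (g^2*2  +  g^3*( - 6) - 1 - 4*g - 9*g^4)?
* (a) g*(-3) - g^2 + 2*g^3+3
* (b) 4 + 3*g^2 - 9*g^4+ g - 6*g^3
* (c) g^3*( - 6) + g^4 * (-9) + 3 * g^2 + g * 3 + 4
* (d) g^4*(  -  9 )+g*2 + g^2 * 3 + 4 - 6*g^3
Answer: d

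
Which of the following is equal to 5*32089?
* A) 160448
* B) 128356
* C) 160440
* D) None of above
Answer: D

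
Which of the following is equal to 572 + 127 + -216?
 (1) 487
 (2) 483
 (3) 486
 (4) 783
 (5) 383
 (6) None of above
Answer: 2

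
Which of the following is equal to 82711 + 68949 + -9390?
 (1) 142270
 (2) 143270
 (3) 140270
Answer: 1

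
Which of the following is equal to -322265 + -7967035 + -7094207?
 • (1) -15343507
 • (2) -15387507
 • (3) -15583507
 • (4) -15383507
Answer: 4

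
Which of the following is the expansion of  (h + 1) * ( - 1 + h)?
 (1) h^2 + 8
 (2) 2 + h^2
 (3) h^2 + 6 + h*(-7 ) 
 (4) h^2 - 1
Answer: 4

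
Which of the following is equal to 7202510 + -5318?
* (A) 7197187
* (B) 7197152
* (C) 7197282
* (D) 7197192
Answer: D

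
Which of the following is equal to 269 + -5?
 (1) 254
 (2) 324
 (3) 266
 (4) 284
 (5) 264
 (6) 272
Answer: 5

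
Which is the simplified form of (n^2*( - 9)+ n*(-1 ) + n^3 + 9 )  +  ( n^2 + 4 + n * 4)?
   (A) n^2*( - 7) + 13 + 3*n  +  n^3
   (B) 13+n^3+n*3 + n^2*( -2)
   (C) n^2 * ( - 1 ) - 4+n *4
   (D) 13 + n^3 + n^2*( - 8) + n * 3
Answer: D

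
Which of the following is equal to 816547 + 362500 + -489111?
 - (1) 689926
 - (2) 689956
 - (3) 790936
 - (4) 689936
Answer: 4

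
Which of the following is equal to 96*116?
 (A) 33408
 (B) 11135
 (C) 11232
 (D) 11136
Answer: D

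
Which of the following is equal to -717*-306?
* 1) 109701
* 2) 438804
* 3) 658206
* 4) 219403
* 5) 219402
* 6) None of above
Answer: 5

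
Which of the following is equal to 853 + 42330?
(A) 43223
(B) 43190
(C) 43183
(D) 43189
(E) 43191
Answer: C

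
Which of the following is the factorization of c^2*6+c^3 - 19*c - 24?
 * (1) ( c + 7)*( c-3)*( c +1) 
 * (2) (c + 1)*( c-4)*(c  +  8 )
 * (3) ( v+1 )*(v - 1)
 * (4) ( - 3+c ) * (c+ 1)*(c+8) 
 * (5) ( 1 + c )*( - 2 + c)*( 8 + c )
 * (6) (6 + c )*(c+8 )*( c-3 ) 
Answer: 4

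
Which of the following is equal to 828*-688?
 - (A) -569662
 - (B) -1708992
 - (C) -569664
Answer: C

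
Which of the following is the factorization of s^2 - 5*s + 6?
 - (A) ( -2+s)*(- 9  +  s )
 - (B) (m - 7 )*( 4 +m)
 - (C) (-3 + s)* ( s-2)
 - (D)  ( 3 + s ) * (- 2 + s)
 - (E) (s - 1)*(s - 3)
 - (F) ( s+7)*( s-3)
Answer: C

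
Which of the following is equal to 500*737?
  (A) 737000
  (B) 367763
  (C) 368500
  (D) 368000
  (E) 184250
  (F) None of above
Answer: C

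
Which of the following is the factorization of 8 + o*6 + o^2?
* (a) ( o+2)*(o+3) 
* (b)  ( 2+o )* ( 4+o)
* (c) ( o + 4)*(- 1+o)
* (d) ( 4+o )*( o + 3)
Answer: b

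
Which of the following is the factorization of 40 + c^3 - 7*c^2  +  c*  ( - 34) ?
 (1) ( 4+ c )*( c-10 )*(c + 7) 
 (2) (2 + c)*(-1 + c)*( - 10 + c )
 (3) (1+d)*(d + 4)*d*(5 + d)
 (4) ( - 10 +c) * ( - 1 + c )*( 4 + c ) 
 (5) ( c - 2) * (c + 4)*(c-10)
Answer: 4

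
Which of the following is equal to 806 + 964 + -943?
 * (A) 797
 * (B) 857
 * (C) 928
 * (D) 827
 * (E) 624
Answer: D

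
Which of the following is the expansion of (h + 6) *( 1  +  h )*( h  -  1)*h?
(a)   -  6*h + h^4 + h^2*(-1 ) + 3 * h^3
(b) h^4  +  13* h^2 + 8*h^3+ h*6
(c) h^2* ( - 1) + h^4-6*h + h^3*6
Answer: c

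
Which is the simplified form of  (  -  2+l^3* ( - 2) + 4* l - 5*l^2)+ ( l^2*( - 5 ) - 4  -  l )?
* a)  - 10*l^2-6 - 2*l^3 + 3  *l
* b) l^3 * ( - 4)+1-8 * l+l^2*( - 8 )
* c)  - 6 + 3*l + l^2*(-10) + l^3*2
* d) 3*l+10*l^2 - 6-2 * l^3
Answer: a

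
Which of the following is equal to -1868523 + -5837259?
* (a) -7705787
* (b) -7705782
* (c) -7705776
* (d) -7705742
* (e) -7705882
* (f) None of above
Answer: b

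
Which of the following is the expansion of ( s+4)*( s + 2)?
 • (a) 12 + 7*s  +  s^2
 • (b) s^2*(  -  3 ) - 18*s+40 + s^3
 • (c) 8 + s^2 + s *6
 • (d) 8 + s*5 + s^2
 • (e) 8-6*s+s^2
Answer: c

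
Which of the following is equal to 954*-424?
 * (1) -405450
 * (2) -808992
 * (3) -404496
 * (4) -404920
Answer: 3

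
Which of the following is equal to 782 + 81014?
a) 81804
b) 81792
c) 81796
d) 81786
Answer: c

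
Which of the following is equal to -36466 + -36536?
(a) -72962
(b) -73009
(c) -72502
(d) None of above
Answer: d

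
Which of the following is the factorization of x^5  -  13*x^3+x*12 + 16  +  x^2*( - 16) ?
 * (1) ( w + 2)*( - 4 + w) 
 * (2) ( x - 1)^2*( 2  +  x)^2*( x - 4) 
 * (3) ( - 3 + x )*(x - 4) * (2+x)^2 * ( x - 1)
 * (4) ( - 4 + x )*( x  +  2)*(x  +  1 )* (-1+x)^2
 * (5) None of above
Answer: 5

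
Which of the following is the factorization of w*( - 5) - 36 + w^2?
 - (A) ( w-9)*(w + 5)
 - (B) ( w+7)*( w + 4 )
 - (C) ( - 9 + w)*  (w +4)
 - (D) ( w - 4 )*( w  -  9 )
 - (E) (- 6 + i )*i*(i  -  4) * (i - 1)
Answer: C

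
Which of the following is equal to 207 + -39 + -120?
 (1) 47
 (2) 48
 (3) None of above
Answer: 2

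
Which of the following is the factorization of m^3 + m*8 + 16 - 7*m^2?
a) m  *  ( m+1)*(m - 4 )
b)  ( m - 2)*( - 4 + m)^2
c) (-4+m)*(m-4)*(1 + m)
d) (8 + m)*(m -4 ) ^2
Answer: c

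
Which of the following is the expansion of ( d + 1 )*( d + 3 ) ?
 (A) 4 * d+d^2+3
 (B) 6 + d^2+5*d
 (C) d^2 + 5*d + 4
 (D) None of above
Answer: A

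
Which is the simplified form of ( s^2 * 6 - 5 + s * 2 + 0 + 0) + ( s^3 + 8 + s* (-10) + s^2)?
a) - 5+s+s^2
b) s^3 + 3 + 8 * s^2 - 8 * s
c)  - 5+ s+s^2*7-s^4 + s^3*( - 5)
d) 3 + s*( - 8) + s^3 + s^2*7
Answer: d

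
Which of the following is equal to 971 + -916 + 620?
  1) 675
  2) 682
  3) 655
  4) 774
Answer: 1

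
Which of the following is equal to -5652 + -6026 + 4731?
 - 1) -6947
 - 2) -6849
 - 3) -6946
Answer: 1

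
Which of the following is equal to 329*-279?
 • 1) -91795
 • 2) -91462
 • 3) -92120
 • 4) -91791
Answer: 4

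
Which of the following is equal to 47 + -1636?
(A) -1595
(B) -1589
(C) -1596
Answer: B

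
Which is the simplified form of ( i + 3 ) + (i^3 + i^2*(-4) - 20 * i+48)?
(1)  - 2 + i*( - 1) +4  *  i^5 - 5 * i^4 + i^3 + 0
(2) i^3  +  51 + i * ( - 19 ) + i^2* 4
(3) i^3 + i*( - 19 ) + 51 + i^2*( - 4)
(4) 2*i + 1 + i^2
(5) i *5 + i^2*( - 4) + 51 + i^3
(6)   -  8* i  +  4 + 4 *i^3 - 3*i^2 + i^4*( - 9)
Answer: 3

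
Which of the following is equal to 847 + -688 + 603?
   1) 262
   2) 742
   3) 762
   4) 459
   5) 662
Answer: 3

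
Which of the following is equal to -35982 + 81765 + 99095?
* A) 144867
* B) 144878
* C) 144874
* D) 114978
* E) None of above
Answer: B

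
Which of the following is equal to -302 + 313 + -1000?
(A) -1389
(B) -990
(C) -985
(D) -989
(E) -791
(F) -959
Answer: D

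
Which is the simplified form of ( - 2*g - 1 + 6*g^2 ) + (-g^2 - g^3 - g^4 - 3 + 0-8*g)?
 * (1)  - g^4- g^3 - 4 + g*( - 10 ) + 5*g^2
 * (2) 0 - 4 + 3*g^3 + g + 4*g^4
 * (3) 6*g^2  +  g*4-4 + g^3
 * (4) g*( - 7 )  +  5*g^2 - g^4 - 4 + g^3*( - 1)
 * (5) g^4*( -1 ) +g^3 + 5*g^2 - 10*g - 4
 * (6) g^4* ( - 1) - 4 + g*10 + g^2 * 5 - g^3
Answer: 1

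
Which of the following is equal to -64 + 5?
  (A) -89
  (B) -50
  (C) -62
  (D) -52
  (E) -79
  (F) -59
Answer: F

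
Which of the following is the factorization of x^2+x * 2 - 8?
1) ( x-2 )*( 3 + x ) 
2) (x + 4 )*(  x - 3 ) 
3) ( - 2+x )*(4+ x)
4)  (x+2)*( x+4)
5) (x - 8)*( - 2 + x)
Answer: 3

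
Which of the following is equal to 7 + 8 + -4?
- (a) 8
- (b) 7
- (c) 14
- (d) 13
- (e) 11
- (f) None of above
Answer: e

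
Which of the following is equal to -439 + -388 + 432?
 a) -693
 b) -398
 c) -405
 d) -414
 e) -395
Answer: e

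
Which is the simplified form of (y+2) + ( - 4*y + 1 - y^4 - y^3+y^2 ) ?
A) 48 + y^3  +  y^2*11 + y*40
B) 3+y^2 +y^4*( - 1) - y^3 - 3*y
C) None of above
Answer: B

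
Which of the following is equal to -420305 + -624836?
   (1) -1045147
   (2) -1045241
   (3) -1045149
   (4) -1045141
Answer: 4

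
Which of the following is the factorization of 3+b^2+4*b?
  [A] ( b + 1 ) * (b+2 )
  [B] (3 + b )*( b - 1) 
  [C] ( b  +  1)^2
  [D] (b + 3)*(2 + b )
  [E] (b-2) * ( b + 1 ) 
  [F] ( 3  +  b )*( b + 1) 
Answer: F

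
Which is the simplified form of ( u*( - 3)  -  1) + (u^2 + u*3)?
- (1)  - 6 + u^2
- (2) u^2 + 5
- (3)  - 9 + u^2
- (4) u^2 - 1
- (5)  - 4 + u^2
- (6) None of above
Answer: 4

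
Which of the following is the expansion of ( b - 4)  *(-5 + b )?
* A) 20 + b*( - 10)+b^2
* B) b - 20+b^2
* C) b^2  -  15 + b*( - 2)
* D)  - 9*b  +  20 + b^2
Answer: D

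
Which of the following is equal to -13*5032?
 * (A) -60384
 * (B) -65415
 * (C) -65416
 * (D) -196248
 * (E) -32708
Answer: C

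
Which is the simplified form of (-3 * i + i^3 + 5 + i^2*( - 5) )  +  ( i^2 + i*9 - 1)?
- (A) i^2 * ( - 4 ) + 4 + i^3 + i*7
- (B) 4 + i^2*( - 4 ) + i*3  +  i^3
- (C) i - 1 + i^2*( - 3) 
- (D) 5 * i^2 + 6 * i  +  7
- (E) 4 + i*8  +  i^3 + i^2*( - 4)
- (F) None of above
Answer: F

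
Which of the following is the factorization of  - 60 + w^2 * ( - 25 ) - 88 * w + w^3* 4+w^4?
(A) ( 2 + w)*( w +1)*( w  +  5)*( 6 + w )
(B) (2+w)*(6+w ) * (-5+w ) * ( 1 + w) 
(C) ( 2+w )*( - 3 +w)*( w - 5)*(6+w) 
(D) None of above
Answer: B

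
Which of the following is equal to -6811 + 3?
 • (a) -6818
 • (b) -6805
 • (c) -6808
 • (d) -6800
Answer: c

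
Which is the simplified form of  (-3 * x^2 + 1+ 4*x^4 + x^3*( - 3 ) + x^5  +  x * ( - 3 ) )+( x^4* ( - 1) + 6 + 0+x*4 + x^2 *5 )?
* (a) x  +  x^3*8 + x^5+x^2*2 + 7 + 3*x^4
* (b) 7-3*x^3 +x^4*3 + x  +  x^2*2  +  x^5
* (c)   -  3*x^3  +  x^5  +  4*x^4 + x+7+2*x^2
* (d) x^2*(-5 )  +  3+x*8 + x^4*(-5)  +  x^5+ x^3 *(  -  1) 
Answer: b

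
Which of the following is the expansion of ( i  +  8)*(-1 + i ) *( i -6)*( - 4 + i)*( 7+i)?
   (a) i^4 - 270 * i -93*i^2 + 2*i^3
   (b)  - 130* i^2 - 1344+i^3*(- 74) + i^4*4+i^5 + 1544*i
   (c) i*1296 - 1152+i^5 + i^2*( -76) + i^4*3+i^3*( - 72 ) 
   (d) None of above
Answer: d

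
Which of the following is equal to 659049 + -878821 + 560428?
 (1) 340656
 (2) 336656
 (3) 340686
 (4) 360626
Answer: 1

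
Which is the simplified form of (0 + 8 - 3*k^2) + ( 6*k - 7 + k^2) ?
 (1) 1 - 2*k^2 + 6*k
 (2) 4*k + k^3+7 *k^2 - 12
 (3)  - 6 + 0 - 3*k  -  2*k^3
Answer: 1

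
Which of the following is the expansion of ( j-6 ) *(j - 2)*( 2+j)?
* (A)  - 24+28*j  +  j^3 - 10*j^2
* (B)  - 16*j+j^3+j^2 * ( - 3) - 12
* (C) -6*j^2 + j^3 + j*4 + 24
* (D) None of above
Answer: D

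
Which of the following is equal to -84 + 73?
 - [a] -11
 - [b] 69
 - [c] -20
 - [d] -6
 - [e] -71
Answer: a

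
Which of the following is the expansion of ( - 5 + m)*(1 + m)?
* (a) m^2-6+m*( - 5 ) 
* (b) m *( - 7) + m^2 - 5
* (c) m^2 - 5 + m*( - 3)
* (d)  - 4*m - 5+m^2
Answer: d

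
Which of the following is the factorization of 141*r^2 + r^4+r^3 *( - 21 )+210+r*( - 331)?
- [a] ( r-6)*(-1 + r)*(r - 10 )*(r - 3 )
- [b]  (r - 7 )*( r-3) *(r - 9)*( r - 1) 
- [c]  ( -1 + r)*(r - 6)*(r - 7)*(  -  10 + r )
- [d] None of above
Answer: d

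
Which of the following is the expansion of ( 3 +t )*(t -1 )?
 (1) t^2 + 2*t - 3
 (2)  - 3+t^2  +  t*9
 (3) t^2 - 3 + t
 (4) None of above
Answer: 1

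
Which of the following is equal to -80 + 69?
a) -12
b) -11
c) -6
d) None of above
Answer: b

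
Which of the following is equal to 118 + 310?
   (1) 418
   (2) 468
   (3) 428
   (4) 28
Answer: 3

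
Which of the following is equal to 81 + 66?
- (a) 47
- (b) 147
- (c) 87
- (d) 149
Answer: b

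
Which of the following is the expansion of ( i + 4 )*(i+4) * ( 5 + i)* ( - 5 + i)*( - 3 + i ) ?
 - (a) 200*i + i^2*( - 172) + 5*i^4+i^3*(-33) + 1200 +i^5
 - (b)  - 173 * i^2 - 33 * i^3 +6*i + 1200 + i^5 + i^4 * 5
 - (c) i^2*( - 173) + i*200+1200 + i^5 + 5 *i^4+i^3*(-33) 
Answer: c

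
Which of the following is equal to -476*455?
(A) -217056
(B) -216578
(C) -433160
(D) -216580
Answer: D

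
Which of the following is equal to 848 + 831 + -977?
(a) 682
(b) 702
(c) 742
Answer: b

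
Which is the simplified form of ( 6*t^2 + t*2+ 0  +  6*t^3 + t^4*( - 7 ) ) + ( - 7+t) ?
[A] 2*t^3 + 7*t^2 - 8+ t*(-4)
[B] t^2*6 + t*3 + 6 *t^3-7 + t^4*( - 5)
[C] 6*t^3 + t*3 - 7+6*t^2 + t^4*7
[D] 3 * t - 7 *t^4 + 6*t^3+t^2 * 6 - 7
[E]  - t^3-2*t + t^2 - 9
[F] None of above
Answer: D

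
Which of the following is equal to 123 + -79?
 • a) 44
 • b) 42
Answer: a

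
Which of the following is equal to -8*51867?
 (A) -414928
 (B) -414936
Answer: B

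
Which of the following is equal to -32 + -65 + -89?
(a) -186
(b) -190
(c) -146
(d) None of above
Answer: a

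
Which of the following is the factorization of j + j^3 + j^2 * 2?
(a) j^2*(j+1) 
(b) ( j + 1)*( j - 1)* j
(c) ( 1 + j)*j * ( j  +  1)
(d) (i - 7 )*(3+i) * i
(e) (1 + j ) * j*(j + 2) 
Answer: c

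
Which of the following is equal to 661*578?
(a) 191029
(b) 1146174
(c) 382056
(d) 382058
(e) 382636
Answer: d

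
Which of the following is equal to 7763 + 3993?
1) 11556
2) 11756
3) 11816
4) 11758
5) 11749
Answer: 2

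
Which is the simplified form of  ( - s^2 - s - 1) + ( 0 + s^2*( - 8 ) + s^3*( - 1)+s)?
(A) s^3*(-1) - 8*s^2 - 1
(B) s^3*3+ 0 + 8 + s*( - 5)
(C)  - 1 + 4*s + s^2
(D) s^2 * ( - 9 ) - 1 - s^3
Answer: D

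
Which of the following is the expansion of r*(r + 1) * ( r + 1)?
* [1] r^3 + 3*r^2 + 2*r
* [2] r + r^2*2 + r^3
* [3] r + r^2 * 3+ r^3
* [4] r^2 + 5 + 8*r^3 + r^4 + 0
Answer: 2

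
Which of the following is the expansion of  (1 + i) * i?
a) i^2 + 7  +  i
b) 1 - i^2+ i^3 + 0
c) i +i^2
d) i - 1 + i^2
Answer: c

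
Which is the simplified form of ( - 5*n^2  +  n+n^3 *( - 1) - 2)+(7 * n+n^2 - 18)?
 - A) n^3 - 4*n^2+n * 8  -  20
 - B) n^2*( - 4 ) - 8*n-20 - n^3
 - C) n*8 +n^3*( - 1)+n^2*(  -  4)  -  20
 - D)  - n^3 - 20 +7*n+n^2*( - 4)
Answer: C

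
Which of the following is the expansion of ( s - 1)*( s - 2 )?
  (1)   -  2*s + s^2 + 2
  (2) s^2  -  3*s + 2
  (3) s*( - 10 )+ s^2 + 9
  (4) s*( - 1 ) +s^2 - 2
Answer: 2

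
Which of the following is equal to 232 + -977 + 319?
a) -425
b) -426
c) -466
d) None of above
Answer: b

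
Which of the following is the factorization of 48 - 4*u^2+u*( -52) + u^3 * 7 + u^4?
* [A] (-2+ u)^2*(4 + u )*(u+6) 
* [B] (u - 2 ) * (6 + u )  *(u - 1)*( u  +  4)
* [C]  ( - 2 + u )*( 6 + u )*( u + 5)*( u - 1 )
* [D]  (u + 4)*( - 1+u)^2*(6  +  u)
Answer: B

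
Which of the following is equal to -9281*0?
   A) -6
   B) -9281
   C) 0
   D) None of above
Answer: C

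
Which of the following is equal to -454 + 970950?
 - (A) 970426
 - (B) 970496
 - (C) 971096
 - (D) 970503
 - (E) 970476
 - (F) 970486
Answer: B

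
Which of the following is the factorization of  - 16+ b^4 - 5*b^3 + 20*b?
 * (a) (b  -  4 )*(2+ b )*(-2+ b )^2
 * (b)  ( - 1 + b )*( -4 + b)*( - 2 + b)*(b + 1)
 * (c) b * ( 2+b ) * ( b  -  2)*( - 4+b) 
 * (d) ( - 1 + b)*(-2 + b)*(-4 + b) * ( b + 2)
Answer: d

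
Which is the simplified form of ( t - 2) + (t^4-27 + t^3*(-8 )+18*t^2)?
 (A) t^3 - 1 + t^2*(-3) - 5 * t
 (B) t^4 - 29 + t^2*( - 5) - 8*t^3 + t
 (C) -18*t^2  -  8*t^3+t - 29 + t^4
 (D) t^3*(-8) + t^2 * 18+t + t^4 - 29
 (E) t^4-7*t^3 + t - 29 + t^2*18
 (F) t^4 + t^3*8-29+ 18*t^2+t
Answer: D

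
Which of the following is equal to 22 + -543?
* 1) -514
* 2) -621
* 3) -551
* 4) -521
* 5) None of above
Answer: 4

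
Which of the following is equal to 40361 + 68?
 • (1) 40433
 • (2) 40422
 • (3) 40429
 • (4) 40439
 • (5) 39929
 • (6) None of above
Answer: 3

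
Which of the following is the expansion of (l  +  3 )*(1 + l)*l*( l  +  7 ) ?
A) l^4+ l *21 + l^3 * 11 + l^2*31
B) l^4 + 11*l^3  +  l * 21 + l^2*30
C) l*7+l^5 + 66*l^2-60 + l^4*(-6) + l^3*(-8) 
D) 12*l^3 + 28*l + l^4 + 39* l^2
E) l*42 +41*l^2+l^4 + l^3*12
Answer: A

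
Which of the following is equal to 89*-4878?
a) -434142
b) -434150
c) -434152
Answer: a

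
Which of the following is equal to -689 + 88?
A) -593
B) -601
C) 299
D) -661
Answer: B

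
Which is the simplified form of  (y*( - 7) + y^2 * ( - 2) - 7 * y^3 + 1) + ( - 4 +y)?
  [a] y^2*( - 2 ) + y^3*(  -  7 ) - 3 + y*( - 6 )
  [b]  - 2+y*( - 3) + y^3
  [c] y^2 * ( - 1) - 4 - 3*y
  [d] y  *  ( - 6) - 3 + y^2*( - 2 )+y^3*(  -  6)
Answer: a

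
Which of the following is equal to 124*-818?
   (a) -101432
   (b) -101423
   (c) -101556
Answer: a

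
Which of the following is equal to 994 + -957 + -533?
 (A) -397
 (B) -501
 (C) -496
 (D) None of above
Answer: C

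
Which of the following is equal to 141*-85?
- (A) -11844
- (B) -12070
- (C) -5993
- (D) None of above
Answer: D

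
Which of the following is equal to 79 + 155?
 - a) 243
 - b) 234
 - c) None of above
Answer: b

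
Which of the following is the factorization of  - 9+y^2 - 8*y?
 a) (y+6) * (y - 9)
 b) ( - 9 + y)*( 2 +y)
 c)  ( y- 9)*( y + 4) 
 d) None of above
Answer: d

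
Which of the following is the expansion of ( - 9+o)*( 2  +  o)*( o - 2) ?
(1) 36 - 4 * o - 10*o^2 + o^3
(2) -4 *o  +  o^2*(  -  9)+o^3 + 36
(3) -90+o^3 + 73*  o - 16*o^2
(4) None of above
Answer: 2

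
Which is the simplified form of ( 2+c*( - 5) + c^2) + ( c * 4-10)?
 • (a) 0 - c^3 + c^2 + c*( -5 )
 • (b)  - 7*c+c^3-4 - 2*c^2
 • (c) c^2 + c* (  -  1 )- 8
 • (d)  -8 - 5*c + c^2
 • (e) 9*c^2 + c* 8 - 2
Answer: c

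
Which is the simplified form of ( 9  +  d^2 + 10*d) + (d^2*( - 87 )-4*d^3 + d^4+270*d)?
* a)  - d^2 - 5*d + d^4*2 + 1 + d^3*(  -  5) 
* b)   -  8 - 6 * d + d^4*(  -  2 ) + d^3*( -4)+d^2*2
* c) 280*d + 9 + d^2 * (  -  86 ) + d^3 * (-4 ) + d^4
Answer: c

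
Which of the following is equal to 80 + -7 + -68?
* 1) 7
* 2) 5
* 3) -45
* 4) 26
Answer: 2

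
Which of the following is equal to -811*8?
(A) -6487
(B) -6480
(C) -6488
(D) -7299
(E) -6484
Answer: C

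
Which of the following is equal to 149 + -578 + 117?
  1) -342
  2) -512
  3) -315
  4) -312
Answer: 4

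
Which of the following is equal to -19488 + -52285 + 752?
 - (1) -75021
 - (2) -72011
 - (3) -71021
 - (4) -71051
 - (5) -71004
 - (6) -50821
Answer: 3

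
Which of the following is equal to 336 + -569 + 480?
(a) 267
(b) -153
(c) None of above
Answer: c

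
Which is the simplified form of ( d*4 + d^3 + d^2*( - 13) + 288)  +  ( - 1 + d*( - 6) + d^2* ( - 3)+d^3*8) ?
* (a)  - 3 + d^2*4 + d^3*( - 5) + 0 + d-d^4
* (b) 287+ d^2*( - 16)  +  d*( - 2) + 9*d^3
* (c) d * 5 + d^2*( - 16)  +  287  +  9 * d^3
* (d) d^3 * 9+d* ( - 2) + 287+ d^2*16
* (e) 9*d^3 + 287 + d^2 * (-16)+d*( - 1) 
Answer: b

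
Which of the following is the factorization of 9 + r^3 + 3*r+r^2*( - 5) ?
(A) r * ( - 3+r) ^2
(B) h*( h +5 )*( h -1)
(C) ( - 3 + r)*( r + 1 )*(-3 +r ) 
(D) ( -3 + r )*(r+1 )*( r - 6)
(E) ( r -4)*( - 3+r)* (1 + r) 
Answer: C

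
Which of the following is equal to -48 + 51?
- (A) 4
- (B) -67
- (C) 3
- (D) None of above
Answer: C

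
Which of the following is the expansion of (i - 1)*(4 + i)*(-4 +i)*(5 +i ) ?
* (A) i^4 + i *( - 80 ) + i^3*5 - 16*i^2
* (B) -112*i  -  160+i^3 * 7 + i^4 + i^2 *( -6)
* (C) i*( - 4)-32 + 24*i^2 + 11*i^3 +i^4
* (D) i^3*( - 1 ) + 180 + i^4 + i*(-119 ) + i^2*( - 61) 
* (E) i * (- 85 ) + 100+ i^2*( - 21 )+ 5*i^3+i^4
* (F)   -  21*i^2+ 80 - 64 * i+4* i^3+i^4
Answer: F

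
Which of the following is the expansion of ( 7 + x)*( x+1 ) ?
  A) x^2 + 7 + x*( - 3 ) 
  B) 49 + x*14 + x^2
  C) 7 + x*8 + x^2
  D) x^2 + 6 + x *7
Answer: C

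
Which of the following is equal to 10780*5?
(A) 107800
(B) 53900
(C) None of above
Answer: B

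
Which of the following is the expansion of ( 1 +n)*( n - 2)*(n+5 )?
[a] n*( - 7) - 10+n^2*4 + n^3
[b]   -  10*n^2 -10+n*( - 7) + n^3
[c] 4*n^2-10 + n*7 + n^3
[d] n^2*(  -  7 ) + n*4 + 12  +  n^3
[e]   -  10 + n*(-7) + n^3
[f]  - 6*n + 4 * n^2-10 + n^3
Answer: a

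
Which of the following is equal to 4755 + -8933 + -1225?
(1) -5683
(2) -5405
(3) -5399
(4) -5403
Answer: 4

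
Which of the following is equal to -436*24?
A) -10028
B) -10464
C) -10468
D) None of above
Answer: B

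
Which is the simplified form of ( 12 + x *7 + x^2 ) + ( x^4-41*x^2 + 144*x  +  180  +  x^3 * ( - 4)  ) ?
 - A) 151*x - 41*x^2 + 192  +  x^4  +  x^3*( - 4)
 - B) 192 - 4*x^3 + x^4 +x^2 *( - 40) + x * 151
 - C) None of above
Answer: B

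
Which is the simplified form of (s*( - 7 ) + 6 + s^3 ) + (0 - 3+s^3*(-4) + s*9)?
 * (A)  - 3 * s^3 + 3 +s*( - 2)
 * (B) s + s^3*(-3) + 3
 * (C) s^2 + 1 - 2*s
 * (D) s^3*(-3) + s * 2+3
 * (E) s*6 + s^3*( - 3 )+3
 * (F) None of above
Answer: D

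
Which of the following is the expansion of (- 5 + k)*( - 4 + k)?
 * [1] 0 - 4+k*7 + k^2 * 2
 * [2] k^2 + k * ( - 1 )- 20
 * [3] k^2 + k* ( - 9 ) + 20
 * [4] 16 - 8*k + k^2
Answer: 3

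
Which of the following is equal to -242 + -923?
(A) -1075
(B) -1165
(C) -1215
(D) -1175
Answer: B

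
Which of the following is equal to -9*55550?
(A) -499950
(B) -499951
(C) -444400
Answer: A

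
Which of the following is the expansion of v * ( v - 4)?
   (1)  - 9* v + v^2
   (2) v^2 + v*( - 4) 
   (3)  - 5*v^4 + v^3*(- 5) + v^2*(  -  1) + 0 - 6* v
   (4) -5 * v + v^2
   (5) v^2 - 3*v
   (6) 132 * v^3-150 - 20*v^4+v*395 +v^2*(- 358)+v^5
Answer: 2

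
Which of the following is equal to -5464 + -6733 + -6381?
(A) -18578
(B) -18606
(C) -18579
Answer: A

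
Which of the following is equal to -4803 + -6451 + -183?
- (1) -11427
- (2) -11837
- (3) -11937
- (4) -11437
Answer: 4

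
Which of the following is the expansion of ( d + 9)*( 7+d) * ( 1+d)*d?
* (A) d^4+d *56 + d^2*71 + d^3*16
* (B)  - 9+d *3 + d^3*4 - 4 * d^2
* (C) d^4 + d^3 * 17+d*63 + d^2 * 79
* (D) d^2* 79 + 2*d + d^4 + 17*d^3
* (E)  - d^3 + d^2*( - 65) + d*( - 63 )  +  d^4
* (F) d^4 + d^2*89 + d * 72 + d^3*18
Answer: C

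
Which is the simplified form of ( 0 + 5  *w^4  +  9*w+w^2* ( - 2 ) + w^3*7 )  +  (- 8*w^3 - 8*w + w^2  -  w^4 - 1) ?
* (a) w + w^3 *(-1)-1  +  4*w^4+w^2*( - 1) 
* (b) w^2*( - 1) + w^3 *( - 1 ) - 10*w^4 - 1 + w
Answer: a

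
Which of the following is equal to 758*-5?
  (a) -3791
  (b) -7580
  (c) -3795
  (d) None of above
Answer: d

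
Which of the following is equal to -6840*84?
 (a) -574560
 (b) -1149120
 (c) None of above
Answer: a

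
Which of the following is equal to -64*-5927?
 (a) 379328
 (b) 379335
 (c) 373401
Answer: a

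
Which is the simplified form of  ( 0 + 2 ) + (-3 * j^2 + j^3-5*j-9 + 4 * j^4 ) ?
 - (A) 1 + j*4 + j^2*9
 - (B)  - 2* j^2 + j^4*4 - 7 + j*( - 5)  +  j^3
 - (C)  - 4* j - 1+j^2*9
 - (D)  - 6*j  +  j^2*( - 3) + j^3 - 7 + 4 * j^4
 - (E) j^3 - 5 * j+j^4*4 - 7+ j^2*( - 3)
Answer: E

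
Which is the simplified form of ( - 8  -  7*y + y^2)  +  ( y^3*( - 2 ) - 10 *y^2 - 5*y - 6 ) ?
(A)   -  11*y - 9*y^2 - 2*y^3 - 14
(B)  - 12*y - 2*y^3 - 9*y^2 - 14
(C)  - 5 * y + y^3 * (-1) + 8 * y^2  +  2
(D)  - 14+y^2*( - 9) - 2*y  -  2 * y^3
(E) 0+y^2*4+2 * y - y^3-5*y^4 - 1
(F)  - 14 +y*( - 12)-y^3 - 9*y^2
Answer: B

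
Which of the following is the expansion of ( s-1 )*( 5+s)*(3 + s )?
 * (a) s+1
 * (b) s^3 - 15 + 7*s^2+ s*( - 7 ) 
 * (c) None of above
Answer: c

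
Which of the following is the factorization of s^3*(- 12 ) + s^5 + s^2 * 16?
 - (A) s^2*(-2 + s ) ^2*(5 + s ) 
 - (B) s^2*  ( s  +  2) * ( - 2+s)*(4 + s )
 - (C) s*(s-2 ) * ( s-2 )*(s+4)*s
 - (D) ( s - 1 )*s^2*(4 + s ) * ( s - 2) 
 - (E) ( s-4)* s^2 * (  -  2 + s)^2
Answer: C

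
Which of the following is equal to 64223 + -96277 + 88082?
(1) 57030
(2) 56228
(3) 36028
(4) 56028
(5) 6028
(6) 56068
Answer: 4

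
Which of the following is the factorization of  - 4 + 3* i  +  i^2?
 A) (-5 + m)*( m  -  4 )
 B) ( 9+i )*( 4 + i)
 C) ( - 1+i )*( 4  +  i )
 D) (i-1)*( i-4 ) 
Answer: C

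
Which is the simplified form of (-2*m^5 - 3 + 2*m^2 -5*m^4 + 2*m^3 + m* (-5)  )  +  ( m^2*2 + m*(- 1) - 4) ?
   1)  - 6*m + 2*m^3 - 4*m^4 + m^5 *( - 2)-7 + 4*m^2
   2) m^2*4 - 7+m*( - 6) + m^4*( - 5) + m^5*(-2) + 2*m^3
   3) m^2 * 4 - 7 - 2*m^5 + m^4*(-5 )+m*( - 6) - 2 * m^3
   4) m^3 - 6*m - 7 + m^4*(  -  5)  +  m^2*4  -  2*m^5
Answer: 2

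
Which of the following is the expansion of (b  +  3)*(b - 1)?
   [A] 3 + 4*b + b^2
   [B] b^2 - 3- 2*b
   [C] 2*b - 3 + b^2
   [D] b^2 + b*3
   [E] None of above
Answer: C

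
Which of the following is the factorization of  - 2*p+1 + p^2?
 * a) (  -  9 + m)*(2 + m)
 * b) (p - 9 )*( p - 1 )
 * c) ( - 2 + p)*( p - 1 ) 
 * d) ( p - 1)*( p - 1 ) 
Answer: d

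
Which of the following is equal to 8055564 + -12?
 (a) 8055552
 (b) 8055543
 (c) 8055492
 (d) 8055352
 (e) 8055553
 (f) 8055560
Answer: a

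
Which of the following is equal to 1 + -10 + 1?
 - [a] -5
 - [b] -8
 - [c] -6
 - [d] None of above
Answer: b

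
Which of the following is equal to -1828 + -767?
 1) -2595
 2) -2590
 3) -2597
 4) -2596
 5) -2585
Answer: 1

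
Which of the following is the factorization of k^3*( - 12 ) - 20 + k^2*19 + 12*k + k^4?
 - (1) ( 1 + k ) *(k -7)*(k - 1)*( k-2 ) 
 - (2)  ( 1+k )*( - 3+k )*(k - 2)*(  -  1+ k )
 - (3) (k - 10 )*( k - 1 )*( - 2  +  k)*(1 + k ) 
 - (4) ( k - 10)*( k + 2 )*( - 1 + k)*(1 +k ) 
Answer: 3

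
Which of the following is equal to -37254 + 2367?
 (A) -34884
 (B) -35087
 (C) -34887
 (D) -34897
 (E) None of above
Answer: C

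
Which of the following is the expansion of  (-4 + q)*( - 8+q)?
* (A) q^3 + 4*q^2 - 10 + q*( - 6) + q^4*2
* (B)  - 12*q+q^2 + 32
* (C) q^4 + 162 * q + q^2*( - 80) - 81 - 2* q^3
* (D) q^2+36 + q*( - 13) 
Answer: B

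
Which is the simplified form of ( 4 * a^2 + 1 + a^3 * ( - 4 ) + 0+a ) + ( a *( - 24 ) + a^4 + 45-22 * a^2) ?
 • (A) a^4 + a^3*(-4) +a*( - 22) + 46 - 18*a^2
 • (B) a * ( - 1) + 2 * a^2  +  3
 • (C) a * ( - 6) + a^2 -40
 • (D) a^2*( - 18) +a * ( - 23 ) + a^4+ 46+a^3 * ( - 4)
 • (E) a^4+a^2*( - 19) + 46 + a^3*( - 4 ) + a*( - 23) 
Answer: D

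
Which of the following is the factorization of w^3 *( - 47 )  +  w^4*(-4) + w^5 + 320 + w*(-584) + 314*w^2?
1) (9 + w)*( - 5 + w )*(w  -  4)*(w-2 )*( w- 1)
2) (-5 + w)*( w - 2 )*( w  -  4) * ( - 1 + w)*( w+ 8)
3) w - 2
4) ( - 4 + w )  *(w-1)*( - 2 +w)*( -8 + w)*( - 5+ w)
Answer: 2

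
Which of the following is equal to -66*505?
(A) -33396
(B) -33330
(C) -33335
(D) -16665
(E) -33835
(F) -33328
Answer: B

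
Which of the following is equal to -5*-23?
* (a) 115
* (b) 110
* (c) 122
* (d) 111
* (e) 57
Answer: a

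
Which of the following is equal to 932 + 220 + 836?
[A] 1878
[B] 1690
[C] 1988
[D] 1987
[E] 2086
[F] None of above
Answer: C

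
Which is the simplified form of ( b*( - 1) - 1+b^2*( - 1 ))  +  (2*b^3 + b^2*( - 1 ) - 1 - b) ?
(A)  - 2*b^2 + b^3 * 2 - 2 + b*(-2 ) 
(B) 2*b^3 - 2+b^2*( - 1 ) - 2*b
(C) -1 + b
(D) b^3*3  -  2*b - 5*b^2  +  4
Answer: A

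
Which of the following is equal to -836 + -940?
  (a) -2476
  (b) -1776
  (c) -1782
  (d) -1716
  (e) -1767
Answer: b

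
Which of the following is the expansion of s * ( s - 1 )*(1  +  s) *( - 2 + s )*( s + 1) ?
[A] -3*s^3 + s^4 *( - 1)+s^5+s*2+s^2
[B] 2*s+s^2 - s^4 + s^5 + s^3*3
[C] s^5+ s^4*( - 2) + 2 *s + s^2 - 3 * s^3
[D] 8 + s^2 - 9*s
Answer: A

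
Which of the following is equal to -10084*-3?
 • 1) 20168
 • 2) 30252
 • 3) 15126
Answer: 2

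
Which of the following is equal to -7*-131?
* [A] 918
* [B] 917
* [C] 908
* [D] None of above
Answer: B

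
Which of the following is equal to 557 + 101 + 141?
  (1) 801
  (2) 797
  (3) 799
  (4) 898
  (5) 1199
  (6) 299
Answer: 3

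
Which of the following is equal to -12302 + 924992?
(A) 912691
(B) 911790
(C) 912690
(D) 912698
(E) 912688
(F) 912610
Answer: C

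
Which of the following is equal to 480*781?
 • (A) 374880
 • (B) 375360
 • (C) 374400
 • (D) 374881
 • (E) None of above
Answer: A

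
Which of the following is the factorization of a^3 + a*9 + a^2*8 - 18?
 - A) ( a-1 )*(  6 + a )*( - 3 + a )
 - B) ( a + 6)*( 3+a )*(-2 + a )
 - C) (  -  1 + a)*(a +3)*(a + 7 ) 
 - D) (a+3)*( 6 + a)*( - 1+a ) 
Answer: D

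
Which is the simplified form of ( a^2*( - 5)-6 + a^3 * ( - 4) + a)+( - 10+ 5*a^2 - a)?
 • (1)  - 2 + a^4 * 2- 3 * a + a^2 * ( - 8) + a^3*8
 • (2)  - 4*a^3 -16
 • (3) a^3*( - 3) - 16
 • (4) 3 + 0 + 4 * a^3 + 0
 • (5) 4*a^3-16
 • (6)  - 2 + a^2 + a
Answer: 2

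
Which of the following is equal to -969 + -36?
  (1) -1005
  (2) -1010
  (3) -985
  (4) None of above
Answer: 1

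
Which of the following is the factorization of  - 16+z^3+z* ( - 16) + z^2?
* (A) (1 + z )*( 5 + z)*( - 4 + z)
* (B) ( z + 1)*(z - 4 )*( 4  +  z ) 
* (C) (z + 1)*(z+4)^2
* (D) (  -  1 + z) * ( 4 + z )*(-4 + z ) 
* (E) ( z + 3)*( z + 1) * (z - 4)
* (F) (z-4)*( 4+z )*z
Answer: B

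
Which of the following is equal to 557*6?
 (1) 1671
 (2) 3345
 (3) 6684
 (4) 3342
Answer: 4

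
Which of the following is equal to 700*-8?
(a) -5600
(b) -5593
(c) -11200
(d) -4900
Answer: a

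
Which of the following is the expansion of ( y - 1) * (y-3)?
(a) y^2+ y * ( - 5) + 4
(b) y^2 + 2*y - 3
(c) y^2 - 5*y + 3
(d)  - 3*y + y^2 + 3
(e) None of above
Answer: e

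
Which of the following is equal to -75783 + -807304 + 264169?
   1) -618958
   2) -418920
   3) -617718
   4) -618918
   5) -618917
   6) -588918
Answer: 4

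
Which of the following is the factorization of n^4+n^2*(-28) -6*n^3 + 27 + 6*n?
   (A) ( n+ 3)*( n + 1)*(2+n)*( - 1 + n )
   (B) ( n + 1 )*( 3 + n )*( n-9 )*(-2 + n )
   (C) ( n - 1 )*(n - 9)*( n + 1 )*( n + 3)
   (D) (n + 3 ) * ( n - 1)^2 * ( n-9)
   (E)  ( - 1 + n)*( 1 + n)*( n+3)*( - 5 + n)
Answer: C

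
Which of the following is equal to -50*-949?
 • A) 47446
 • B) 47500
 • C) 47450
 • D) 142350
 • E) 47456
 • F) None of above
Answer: C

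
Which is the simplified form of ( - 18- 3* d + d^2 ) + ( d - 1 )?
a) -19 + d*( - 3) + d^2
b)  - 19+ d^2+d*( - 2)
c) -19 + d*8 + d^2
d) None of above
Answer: b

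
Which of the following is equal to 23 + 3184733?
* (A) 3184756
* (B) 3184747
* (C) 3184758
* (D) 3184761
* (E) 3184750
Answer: A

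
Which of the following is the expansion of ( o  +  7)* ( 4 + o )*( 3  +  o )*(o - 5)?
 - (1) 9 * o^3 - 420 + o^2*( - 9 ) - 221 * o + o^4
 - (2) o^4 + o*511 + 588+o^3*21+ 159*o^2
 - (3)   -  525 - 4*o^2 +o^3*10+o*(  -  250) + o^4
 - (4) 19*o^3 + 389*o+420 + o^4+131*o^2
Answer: 1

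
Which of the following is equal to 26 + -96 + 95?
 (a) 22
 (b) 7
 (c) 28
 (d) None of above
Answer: d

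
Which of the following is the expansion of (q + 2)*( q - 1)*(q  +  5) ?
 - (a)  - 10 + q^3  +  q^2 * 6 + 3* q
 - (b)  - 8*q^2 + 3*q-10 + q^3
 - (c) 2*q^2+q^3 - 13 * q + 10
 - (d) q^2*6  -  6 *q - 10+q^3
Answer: a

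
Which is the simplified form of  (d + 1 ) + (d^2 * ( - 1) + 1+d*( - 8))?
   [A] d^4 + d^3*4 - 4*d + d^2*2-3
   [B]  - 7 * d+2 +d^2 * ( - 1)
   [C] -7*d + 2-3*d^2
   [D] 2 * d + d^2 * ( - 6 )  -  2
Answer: B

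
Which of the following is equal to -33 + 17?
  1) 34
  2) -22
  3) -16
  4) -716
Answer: 3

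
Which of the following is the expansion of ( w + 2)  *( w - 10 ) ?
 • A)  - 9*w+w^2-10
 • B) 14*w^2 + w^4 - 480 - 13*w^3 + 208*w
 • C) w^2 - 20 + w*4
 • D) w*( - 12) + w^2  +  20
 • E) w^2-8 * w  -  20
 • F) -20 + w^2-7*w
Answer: E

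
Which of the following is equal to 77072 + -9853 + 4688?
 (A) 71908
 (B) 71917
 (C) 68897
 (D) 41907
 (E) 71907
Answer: E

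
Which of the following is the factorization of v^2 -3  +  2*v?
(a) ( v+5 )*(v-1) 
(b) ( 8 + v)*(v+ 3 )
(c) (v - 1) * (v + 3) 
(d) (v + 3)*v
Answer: c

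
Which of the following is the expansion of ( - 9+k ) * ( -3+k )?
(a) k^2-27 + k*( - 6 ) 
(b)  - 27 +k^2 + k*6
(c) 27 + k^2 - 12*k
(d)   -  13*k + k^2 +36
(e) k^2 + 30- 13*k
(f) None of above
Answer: c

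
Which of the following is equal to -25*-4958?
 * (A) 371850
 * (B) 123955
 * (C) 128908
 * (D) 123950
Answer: D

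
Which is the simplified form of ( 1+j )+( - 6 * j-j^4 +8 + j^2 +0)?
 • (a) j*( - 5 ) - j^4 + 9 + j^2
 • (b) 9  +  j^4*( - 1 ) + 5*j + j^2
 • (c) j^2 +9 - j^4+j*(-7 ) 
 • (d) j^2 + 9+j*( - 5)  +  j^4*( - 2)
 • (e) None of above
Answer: a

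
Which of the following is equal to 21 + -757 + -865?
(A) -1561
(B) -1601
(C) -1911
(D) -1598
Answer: B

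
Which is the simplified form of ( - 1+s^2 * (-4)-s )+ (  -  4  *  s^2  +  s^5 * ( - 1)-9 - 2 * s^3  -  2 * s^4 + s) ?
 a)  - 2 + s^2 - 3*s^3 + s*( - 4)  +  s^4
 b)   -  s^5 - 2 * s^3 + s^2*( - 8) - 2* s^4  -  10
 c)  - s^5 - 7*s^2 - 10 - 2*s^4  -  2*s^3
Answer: b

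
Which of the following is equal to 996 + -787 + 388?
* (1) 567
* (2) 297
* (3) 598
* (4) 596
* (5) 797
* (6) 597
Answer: 6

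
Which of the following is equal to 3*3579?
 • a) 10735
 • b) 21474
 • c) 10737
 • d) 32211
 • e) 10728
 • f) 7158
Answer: c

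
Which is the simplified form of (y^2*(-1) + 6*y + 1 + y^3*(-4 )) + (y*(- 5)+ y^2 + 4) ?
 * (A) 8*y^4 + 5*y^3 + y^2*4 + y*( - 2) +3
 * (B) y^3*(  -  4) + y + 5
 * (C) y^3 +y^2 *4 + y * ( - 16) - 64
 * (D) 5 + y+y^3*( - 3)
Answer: B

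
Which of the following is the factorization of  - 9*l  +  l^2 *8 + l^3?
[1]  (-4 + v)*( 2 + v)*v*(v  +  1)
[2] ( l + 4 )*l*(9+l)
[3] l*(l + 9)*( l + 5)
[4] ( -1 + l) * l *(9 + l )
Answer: 4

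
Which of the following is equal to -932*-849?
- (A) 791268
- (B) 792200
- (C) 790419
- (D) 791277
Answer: A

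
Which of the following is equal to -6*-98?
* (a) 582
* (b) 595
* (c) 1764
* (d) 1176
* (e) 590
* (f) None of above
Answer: f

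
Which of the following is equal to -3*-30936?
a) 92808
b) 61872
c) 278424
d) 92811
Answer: a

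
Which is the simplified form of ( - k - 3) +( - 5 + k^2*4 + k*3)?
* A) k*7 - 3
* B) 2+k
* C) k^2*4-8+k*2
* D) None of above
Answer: C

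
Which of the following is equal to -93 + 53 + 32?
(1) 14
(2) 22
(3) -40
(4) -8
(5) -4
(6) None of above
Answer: 4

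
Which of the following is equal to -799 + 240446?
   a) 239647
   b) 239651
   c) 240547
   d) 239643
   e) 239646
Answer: a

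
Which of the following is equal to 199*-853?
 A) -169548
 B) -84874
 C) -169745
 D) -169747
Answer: D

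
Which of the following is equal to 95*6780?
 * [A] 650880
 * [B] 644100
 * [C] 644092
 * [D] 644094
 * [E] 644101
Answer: B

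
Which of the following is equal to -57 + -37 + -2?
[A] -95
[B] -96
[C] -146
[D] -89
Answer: B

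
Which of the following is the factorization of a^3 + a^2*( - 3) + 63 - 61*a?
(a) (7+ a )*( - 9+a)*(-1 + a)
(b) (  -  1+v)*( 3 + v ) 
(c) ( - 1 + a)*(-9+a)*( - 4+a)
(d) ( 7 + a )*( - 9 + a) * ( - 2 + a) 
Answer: a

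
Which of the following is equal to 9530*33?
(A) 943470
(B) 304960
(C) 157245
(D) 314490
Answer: D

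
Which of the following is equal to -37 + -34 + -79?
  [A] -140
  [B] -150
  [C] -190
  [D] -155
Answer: B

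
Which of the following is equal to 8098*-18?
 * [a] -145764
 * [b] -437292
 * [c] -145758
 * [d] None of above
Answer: a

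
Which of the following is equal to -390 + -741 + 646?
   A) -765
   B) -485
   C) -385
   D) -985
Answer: B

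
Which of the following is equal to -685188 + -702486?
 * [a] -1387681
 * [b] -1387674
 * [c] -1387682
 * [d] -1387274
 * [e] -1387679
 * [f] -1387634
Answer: b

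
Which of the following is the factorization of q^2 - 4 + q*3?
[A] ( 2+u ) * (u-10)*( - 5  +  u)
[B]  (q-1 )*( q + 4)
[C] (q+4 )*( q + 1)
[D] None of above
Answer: B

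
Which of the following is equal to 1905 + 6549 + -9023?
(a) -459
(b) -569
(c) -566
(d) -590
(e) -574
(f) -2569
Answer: b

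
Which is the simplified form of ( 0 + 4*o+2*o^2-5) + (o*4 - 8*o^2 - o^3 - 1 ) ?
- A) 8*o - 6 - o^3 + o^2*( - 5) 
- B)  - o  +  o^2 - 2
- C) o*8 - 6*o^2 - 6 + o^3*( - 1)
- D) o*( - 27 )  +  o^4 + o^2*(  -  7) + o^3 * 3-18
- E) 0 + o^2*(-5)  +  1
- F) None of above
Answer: C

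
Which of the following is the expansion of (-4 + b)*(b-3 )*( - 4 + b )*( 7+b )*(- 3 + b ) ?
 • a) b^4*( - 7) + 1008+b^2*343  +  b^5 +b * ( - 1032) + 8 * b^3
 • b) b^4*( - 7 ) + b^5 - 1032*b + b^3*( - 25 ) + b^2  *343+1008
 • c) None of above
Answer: b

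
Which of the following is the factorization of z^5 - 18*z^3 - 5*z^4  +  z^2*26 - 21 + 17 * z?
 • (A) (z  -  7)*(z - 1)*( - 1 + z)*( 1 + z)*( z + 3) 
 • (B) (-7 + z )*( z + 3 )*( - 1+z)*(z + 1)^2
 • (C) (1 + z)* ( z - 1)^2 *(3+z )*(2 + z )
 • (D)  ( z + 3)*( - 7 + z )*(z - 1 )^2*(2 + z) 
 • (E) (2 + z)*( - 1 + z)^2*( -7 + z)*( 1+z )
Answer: A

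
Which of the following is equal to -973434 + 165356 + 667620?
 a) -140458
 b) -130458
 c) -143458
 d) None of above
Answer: a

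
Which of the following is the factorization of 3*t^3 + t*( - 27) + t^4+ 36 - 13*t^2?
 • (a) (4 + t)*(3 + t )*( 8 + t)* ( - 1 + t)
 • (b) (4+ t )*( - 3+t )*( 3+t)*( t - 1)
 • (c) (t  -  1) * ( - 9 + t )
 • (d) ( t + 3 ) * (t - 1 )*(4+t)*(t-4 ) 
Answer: b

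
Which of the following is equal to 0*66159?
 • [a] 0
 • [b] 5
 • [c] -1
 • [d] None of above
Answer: a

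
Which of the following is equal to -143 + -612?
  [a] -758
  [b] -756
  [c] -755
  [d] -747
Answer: c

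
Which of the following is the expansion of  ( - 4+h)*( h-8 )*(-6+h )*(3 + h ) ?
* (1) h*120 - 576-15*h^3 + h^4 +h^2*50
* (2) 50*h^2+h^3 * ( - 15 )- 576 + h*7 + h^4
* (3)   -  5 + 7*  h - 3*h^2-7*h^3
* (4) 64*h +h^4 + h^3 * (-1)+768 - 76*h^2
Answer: 1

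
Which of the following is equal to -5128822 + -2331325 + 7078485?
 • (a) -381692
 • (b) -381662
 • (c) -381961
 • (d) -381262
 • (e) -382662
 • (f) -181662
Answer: b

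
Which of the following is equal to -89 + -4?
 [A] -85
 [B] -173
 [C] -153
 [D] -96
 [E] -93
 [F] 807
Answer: E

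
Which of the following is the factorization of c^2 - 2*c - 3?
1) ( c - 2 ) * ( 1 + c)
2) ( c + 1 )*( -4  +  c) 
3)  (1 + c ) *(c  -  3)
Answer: 3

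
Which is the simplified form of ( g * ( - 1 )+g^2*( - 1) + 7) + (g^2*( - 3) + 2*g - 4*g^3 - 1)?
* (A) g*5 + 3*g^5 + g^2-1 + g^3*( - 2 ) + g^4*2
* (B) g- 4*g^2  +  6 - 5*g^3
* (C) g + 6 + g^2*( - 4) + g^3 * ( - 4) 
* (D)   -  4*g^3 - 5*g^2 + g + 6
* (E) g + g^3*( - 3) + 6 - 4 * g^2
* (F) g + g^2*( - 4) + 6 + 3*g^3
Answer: C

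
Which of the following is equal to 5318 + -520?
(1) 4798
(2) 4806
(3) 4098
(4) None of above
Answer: 1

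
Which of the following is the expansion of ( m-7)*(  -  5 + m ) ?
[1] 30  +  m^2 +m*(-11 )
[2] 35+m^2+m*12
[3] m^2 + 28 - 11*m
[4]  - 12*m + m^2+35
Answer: 4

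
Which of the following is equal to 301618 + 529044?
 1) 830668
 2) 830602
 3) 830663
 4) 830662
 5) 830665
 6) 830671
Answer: 4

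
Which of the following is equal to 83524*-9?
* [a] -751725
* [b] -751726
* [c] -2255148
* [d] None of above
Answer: d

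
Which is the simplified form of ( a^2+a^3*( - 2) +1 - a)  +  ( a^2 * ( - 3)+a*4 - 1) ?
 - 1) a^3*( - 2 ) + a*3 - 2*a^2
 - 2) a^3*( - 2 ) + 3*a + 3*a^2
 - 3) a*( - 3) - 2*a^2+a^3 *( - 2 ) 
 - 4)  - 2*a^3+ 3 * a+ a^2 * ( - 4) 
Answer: 1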